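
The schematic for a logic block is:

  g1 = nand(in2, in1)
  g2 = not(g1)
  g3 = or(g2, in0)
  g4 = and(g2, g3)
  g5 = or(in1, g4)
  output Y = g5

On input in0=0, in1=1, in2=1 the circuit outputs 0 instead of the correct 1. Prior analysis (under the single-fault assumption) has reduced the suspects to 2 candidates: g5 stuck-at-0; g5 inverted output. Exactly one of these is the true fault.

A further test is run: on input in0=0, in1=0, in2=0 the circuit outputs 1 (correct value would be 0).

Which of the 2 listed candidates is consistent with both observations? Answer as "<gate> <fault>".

Evaluate each candidate on input in0=0, in1=0, in2=0:
  g5 stuck-at-0: g1=1, g2=0, g3=0, g4=0, g5=0 [stuck-at-0] → 0 — eliminated
  g5 inverted output: g1=1, g2=0, g3=0, g4=0, g5=1 [inverted output] → 1 — matches
Only g5 inverted output reproduces the observed 1.

g5 inverted output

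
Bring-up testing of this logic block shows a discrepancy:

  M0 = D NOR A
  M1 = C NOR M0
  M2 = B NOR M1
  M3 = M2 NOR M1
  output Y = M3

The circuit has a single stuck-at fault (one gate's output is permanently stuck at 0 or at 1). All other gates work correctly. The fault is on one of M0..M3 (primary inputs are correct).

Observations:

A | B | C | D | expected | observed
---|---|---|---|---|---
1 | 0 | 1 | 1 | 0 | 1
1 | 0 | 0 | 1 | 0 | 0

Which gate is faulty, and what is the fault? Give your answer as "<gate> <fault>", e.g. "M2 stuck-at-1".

M2 stuck-at-0

Fault-free values for test 1 (A=1, B=0, C=1, D=1): M0=0, M1=0, M2=1, M3=0, giving Y=0. Observed 1.
Test 1: faults giving observed 1 are {M2 stuck-at-0, M3 stuck-at-1}.
Test 2 (A=1, B=0, C=0, D=1): fault-free M0=0, M1=1, M2=0, M3=0 → 0; observed 0. Eliminates M3 stuck-at-1.
Only M2 stuck-at-0 is consistent with every test.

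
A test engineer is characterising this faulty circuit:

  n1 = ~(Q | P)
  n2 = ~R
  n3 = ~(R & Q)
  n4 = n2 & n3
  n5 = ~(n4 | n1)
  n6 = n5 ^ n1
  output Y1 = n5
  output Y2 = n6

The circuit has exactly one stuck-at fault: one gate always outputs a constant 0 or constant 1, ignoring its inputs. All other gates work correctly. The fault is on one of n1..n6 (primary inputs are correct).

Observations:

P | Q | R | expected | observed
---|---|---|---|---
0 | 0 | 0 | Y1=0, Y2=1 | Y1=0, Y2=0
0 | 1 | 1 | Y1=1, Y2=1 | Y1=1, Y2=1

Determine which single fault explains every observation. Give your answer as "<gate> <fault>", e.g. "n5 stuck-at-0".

n1 stuck-at-0

Fault-free values for test 1 (P=0, Q=0, R=0): n1=1, n2=1, n3=1, n4=1, n5=0, n6=1, giving Y1=0, Y2=1. Observed Y1=0, Y2=0.
Test 1: faults giving observed Y1=0, Y2=0 are {n1 stuck-at-0, n6 stuck-at-0}.
Test 2 (P=0, Q=1, R=1): fault-free n1=0, n2=0, n3=0, n4=0, n5=1, n6=1 → Y1=1, Y2=1; observed Y1=1, Y2=1. Eliminates n6 stuck-at-0.
Only n1 stuck-at-0 is consistent with every test.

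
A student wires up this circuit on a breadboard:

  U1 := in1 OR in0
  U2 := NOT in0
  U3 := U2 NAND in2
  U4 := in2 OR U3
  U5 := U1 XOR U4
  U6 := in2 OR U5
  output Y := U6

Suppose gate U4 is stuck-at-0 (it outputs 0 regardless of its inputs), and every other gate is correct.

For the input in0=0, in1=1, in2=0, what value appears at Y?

1

Propagate with U4 forced: U1=1, U2=1, U3=1, U4=0 [stuck-at-0], U5=1, U6=1.
So Y = 1. (Without the fault it would be 0.)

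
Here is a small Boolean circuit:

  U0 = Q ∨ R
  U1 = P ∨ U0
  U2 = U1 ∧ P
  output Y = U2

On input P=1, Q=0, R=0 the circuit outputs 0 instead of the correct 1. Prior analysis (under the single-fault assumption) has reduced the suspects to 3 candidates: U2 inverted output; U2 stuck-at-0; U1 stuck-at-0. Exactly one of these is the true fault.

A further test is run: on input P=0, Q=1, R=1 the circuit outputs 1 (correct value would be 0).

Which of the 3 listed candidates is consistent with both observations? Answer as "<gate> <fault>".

Evaluate each candidate on input P=0, Q=1, R=1:
  U2 inverted output: U0=1, U1=1, U2=1 [inverted output] → 1 — matches
  U2 stuck-at-0: U0=1, U1=1, U2=0 [stuck-at-0] → 0 — eliminated
  U1 stuck-at-0: U0=1, U1=0 [stuck-at-0], U2=0 → 0 — eliminated
Only U2 inverted output reproduces the observed 1.

U2 inverted output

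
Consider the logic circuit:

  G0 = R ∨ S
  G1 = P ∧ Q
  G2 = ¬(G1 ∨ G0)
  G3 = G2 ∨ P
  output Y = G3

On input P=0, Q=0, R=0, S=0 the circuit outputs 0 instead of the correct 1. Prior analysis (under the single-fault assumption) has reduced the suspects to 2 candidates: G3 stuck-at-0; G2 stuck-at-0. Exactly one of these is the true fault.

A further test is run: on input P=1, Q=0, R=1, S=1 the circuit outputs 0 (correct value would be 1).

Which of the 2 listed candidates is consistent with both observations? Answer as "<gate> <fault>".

G3 stuck-at-0

Evaluate each candidate on input P=1, Q=0, R=1, S=1:
  G3 stuck-at-0: G0=1, G1=0, G2=0, G3=0 [stuck-at-0] → 0 — matches
  G2 stuck-at-0: G0=1, G1=0, G2=0 [stuck-at-0], G3=1 → 1 — eliminated
Only G3 stuck-at-0 reproduces the observed 0.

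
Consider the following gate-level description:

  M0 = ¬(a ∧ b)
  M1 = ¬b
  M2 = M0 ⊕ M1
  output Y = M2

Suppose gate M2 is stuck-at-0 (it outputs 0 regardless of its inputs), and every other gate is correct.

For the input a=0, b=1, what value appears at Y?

0

Propagate with M2 forced: M0=1, M1=0, M2=0 [stuck-at-0].
So Y = 0. (Without the fault it would be 1.)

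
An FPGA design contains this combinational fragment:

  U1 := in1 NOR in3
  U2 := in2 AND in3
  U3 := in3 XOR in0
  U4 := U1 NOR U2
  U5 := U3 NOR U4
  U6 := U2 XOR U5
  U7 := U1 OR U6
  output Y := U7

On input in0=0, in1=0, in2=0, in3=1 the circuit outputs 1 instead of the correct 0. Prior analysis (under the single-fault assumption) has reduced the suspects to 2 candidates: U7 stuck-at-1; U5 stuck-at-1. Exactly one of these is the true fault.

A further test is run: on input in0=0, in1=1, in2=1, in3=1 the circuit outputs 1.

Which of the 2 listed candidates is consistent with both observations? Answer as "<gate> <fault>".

U7 stuck-at-1

Evaluate each candidate on input in0=0, in1=1, in2=1, in3=1:
  U7 stuck-at-1: U1=0, U2=1, U3=1, U4=0, U5=0, U6=1, U7=1 [stuck-at-1] → 1 — matches
  U5 stuck-at-1: U1=0, U2=1, U3=1, U4=0, U5=1 [stuck-at-1], U6=0, U7=0 → 0 — eliminated
Only U7 stuck-at-1 reproduces the observed 1.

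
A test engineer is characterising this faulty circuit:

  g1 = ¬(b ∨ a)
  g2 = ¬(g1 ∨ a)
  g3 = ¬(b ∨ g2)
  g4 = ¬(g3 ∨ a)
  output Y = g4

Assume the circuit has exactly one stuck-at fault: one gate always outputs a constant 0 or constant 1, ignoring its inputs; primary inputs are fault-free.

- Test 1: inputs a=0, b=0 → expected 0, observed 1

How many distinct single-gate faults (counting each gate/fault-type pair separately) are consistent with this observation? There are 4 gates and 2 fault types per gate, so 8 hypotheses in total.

Fault-free: g1=1, g2=0, g3=1, g4=0 → 0. Observed 1.
  g1 stuck-at-0: output 1 ✓
  g1 stuck-at-1: output 0 ✗
  g2 stuck-at-0: output 0 ✗
  g2 stuck-at-1: output 1 ✓
  g3 stuck-at-0: output 1 ✓
  g3 stuck-at-1: output 0 ✗
  g4 stuck-at-0: output 0 ✗
  g4 stuck-at-1: output 1 ✓
Consistent faults: {g1 stuck-at-0, g2 stuck-at-1, g3 stuck-at-0, g4 stuck-at-1} — 4 in all.

4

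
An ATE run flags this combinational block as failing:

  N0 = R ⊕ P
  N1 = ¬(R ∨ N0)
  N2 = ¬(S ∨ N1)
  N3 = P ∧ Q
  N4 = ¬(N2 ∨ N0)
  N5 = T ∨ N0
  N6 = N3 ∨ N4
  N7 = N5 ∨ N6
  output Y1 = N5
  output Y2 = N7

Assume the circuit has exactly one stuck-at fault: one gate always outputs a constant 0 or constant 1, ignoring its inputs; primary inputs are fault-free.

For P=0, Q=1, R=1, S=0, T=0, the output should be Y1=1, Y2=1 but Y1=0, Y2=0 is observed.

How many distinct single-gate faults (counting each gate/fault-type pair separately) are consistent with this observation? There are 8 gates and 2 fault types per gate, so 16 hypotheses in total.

Fault-free: N0=1, N1=0, N2=1, N3=0, N4=0, N5=1, N6=0, N7=1 → Y1=1, Y2=1. Observed Y1=0, Y2=0.
  N0: stuck-at-0 ✓; others ✗
  N1: none of the 2 fault types match ✗
  N2: none of the 2 fault types match ✗
  N3: none of the 2 fault types match ✗
  N4: none of the 2 fault types match ✗
  N5: stuck-at-0 ✓; others ✗
  N6: none of the 2 fault types match ✗
  N7: none of the 2 fault types match ✗
Consistent faults: {N0 stuck-at-0, N5 stuck-at-0} — 2 in all.

2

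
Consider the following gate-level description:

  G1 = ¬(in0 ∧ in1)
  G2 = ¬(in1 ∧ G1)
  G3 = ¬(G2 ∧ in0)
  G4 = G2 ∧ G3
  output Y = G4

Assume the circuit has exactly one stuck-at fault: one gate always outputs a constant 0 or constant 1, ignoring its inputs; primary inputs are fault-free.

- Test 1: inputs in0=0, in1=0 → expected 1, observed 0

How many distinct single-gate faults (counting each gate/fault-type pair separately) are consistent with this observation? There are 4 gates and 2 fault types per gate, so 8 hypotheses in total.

3

Fault-free: G1=1, G2=1, G3=1, G4=1 → 1. Observed 0.
  G1 stuck-at-0: output 1 ✗
  G1 stuck-at-1: output 1 ✗
  G2 stuck-at-0: output 0 ✓
  G2 stuck-at-1: output 1 ✗
  G3 stuck-at-0: output 0 ✓
  G3 stuck-at-1: output 1 ✗
  G4 stuck-at-0: output 0 ✓
  G4 stuck-at-1: output 1 ✗
Consistent faults: {G2 stuck-at-0, G3 stuck-at-0, G4 stuck-at-0} — 3 in all.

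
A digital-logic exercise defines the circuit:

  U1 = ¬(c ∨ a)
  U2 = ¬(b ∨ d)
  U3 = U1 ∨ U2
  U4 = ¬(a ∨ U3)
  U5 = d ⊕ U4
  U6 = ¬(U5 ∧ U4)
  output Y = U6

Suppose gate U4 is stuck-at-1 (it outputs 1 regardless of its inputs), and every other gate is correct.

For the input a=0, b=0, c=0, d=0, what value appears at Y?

Propagate with U4 forced: U1=1, U2=1, U3=1, U4=1 [stuck-at-1], U5=1, U6=0.
So Y = 0. (Without the fault it would be 1.)

0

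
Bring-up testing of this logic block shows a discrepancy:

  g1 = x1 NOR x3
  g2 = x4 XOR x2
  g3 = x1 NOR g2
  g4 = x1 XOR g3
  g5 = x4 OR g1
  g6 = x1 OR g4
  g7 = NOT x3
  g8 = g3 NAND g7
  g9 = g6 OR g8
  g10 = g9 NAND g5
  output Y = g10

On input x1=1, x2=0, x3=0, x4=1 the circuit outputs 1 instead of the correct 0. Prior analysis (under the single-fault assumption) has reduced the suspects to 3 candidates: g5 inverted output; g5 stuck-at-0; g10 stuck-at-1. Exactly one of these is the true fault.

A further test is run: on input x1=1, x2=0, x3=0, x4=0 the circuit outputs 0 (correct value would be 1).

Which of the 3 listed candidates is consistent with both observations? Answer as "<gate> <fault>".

Evaluate each candidate on input x1=1, x2=0, x3=0, x4=0:
  g5 inverted output: g1=0, g2=0, g3=0, g4=1, g5=1 [inverted output], g6=1, g7=1, g8=1, g9=1, g10=0 → 0 — matches
  g5 stuck-at-0: g1=0, g2=0, g3=0, g4=1, g5=0 [stuck-at-0], g6=1, g7=1, g8=1, g9=1, g10=1 → 1 — eliminated
  g10 stuck-at-1: g1=0, g2=0, g3=0, g4=1, g5=0, g6=1, g7=1, g8=1, g9=1, g10=1 [stuck-at-1] → 1 — eliminated
Only g5 inverted output reproduces the observed 0.

g5 inverted output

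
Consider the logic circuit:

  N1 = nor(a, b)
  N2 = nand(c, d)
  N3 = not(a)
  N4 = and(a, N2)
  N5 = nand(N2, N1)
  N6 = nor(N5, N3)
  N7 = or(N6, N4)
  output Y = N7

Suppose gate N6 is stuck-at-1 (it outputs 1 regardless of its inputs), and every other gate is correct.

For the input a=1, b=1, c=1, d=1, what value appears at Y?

Propagate with N6 forced: N1=0, N2=0, N3=0, N4=0, N5=1, N6=1 [stuck-at-1], N7=1.
So Y = 1. (Without the fault it would be 0.)

1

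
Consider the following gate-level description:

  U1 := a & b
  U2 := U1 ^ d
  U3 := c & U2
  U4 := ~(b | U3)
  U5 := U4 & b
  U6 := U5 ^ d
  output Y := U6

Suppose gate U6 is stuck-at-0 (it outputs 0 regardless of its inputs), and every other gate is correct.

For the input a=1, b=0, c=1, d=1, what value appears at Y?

Propagate with U6 forced: U1=0, U2=1, U3=1, U4=0, U5=0, U6=0 [stuck-at-0].
So Y = 0. (Without the fault it would be 1.)

0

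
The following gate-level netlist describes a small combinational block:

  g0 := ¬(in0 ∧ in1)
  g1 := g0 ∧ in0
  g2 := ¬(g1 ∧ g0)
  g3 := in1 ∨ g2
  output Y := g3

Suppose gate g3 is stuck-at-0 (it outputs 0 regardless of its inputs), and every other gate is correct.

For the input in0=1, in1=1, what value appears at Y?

0

Propagate with g3 forced: g0=0, g1=0, g2=1, g3=0 [stuck-at-0].
So Y = 0. (Without the fault it would be 1.)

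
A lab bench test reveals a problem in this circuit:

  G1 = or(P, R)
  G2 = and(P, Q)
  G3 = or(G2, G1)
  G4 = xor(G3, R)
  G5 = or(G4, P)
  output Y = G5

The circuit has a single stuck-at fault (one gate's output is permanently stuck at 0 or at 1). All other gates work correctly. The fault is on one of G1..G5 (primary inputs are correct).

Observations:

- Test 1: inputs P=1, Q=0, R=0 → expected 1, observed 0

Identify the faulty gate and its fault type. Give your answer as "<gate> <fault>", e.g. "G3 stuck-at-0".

G5 stuck-at-0

Fault-free values for test 1 (P=1, Q=0, R=0): G1=1, G2=0, G3=1, G4=1, G5=1, giving Y=1. Observed 0.
Test 1: faults giving observed 0 are {G5 stuck-at-0}.
Only G5 stuck-at-0 is consistent with every test.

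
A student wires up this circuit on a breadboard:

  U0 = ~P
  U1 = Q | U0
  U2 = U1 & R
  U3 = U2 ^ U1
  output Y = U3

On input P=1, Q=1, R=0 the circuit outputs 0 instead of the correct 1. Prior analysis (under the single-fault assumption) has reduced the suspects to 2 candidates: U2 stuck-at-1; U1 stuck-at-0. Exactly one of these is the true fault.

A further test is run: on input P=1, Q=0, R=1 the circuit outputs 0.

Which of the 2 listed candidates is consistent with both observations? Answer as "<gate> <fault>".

Evaluate each candidate on input P=1, Q=0, R=1:
  U2 stuck-at-1: U0=0, U1=0, U2=1 [stuck-at-1], U3=1 → 1 — eliminated
  U1 stuck-at-0: U0=0, U1=0 [stuck-at-0], U2=0, U3=0 → 0 — matches
Only U1 stuck-at-0 reproduces the observed 0.

U1 stuck-at-0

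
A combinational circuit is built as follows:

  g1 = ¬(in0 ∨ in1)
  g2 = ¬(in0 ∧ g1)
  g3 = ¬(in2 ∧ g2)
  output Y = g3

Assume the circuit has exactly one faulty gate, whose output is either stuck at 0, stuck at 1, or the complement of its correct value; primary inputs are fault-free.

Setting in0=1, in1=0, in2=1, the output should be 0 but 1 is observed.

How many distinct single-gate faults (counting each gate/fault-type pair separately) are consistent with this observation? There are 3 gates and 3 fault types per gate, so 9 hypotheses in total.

Fault-free: g1=0, g2=1, g3=0 → 0. Observed 1.
  g1 stuck-at-0: output 0 ✗
  g1 stuck-at-1: output 1 ✓
  g1 inverted output: output 1 ✓
  g2 stuck-at-0: output 1 ✓
  g2 stuck-at-1: output 0 ✗
  g2 inverted output: output 1 ✓
  g3 stuck-at-0: output 0 ✗
  g3 stuck-at-1: output 1 ✓
  g3 inverted output: output 1 ✓
Consistent faults: {g1 stuck-at-1, g1 inverted output, g2 stuck-at-0, g2 inverted output, g3 stuck-at-1, g3 inverted output} — 6 in all.

6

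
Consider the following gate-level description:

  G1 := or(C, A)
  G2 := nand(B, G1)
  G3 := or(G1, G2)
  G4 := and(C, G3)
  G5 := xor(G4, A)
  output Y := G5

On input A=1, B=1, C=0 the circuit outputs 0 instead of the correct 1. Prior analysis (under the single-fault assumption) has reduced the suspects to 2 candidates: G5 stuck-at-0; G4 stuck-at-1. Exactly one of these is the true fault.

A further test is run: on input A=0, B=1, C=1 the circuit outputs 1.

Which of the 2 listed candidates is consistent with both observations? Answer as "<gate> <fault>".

G4 stuck-at-1

Evaluate each candidate on input A=0, B=1, C=1:
  G5 stuck-at-0: G1=1, G2=0, G3=1, G4=1, G5=0 [stuck-at-0] → 0 — eliminated
  G4 stuck-at-1: G1=1, G2=0, G3=1, G4=1 [stuck-at-1], G5=1 → 1 — matches
Only G4 stuck-at-1 reproduces the observed 1.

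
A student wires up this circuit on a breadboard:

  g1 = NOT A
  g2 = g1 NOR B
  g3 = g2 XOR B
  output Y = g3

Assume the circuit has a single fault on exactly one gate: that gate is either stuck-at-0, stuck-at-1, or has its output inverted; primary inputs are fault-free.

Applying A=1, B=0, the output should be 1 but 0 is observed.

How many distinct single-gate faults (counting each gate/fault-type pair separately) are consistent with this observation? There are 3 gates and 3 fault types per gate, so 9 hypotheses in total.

6

Fault-free: g1=0, g2=1, g3=1 → 1. Observed 0.
  g1 stuck-at-0: output 1 ✗
  g1 stuck-at-1: output 0 ✓
  g1 inverted output: output 0 ✓
  g2 stuck-at-0: output 0 ✓
  g2 stuck-at-1: output 1 ✗
  g2 inverted output: output 0 ✓
  g3 stuck-at-0: output 0 ✓
  g3 stuck-at-1: output 1 ✗
  g3 inverted output: output 0 ✓
Consistent faults: {g1 stuck-at-1, g1 inverted output, g2 stuck-at-0, g2 inverted output, g3 stuck-at-0, g3 inverted output} — 6 in all.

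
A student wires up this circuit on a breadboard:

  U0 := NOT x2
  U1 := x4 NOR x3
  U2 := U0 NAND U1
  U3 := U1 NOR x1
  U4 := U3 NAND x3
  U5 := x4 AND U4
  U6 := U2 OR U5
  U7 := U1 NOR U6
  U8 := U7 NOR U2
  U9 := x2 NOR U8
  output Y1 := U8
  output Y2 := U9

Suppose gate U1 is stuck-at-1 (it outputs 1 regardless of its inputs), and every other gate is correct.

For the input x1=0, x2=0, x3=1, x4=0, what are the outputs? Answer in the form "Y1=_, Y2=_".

Y1=1, Y2=0

Propagate with U1 forced: U0=1, U1=1 [stuck-at-1], U2=0, U3=0, U4=1, U5=0, U6=0, U7=0, U8=1, U9=0.
So the outputs are Y1=1, Y2=0. (Without the fault they would be Y1=0, Y2=1.)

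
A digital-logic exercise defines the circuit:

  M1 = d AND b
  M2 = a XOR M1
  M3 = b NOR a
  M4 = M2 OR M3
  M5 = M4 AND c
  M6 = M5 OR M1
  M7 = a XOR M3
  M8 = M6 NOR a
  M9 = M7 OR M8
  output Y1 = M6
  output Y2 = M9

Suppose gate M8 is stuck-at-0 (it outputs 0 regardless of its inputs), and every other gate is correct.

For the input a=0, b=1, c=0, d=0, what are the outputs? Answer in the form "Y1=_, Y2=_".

Propagate with M8 forced: M1=0, M2=0, M3=0, M4=0, M5=0, M6=0, M7=0, M8=0 [stuck-at-0], M9=0.
So the outputs are Y1=0, Y2=0. (Without the fault they would be Y1=0, Y2=1.)

Y1=0, Y2=0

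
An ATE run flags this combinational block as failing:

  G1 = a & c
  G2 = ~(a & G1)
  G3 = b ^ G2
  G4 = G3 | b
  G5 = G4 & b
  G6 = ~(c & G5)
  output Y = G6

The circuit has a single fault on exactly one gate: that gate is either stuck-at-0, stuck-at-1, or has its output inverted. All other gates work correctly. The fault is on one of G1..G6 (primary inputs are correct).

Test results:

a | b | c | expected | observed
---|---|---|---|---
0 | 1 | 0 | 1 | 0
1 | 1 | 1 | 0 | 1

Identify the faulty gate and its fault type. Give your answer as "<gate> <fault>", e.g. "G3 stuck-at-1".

G6 inverted output

Fault-free values for test 1 (a=0, b=1, c=0): G1=0, G2=1, G3=0, G4=1, G5=1, G6=1, giving Y=1. Observed 0.
Test 1: faults giving observed 0 are {G6 stuck-at-0, G6 inverted output}.
Test 2 (a=1, b=1, c=1): fault-free G1=1, G2=0, G3=1, G4=1, G5=1, G6=0 → 0; observed 1. Eliminates G6 stuck-at-0.
Only G6 inverted output is consistent with every test.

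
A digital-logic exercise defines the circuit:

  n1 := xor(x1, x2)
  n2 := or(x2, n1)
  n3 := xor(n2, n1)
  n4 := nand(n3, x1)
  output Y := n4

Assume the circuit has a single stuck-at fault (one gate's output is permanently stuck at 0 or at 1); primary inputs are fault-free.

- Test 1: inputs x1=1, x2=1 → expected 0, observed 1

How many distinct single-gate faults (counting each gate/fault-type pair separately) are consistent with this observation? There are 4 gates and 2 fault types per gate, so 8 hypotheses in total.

4

Fault-free: n1=0, n2=1, n3=1, n4=0 → 0. Observed 1.
  n1 stuck-at-0: output 0 ✗
  n1 stuck-at-1: output 1 ✓
  n2 stuck-at-0: output 1 ✓
  n2 stuck-at-1: output 0 ✗
  n3 stuck-at-0: output 1 ✓
  n3 stuck-at-1: output 0 ✗
  n4 stuck-at-0: output 0 ✗
  n4 stuck-at-1: output 1 ✓
Consistent faults: {n1 stuck-at-1, n2 stuck-at-0, n3 stuck-at-0, n4 stuck-at-1} — 4 in all.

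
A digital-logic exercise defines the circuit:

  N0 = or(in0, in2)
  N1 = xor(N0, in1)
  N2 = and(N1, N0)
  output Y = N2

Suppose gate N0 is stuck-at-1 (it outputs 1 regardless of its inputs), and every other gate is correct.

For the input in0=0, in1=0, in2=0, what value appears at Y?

1

Propagate with N0 forced: N0=1 [stuck-at-1], N1=1, N2=1.
So Y = 1. (Without the fault it would be 0.)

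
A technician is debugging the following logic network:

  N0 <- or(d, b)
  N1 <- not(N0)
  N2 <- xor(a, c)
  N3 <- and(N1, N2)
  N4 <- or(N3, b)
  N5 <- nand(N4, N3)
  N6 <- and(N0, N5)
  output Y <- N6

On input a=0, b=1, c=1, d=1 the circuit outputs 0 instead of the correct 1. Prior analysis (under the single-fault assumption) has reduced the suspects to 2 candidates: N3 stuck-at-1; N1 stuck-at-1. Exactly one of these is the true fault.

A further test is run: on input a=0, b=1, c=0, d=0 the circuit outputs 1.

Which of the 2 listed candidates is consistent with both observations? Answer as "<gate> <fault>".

N1 stuck-at-1

Evaluate each candidate on input a=0, b=1, c=0, d=0:
  N3 stuck-at-1: N0=1, N1=0, N2=0, N3=1 [stuck-at-1], N4=1, N5=0, N6=0 → 0 — eliminated
  N1 stuck-at-1: N0=1, N1=1 [stuck-at-1], N2=0, N3=0, N4=1, N5=1, N6=1 → 1 — matches
Only N1 stuck-at-1 reproduces the observed 1.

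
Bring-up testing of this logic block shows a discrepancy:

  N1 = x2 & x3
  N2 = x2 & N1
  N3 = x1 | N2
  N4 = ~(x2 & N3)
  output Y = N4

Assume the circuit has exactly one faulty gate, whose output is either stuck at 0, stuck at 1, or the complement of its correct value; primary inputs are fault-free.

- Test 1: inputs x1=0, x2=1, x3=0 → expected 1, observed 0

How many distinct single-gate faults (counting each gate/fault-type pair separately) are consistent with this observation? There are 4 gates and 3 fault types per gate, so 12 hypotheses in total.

Fault-free: N1=0, N2=0, N3=0, N4=1 → 1. Observed 0.
  N1 stuck-at-0: output 1 ✗
  N1 stuck-at-1: output 0 ✓
  N1 inverted output: output 0 ✓
  N2 stuck-at-0: output 1 ✗
  N2 stuck-at-1: output 0 ✓
  N2 inverted output: output 0 ✓
  N3 stuck-at-0: output 1 ✗
  N3 stuck-at-1: output 0 ✓
  N3 inverted output: output 0 ✓
  N4 stuck-at-0: output 0 ✓
  N4 stuck-at-1: output 1 ✗
  N4 inverted output: output 0 ✓
Consistent faults: {N1 stuck-at-1, N1 inverted output, N2 stuck-at-1, N2 inverted output, N3 stuck-at-1, N3 inverted output, N4 stuck-at-0, N4 inverted output} — 8 in all.

8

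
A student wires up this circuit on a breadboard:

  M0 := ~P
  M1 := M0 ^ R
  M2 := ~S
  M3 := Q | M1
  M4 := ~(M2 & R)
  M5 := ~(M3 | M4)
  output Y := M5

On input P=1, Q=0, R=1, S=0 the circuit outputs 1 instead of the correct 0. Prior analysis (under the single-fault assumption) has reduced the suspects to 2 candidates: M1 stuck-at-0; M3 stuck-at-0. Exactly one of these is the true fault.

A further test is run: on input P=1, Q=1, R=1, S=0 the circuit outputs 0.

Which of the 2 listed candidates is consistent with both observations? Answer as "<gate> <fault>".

Evaluate each candidate on input P=1, Q=1, R=1, S=0:
  M1 stuck-at-0: M0=0, M1=0 [stuck-at-0], M2=1, M3=1, M4=0, M5=0 → 0 — matches
  M3 stuck-at-0: M0=0, M1=1, M2=1, M3=0 [stuck-at-0], M4=0, M5=1 → 1 — eliminated
Only M1 stuck-at-0 reproduces the observed 0.

M1 stuck-at-0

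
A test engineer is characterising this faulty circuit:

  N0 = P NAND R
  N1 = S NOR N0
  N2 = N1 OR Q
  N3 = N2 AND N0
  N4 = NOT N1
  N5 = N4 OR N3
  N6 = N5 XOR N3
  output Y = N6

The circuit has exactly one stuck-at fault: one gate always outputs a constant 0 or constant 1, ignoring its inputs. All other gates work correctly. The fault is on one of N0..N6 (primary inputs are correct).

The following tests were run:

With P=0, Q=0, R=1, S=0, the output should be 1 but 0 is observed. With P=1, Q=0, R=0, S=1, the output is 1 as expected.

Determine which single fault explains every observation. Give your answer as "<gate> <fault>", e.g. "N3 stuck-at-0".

N0 stuck-at-0

Fault-free values for test 1 (P=0, Q=0, R=1, S=0): N0=1, N1=0, N2=0, N3=0, N4=1, N5=1, N6=1, giving Y=1. Observed 0.
Test 1: faults giving observed 0 are {N0 stuck-at-0, N1 stuck-at-1, N2 stuck-at-1, N3 stuck-at-1, N4 stuck-at-0, N5 stuck-at-0, N6 stuck-at-0}.
Test 2 (P=1, Q=0, R=0, S=1): fault-free N0=1, N1=0, N2=0, N3=0, N4=1, N5=1, N6=1 → 1; observed 1. Eliminates N1 stuck-at-1, N2 stuck-at-1, N3 stuck-at-1, N4 stuck-at-0, N5 stuck-at-0, N6 stuck-at-0.
Only N0 stuck-at-0 is consistent with every test.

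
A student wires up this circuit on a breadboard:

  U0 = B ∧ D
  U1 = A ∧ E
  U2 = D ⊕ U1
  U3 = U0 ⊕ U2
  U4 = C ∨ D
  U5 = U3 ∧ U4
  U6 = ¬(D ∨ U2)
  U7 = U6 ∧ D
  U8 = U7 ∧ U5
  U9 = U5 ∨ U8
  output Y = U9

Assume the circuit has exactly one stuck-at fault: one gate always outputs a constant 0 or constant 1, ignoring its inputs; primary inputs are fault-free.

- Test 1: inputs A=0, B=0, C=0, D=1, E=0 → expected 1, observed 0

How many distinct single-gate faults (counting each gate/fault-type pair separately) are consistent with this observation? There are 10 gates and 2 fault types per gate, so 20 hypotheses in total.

7

Fault-free: U0=0, U1=0, U2=1, U3=1, U4=1, U5=1, U6=0, U7=0, U8=0, U9=1 → 1. Observed 0.
  U0: stuck-at-1 ✓; others ✗
  U1: stuck-at-1 ✓; others ✗
  U2: stuck-at-0 ✓; others ✗
  U3: stuck-at-0 ✓; others ✗
  U4: stuck-at-0 ✓; others ✗
  U5: stuck-at-0 ✓; others ✗
  U6: none of the 2 fault types match ✗
  U7: none of the 2 fault types match ✗
  U8: none of the 2 fault types match ✗
  U9: stuck-at-0 ✓; others ✗
Consistent faults: {U0 stuck-at-1, U1 stuck-at-1, U2 stuck-at-0, U3 stuck-at-0, U4 stuck-at-0, U5 stuck-at-0, U9 stuck-at-0} — 7 in all.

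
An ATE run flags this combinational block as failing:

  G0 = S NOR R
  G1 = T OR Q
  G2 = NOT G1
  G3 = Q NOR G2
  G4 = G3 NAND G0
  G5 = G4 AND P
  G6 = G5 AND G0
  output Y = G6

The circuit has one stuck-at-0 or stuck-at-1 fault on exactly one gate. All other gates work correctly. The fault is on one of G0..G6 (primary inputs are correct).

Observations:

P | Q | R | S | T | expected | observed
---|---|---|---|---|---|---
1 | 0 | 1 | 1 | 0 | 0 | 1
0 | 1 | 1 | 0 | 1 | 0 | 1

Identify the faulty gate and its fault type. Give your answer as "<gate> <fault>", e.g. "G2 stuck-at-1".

Fault-free values for test 1 (P=1, Q=0, R=1, S=1, T=0): G0=0, G1=0, G2=1, G3=0, G4=1, G5=1, G6=0, giving Y=0. Observed 1.
Test 1: faults giving observed 1 are {G0 stuck-at-1, G6 stuck-at-1}.
Test 2 (P=0, Q=1, R=1, S=0, T=1): fault-free G0=0, G1=1, G2=0, G3=0, G4=1, G5=0, G6=0 → 0; observed 1. Eliminates G0 stuck-at-1.
Only G6 stuck-at-1 is consistent with every test.

G6 stuck-at-1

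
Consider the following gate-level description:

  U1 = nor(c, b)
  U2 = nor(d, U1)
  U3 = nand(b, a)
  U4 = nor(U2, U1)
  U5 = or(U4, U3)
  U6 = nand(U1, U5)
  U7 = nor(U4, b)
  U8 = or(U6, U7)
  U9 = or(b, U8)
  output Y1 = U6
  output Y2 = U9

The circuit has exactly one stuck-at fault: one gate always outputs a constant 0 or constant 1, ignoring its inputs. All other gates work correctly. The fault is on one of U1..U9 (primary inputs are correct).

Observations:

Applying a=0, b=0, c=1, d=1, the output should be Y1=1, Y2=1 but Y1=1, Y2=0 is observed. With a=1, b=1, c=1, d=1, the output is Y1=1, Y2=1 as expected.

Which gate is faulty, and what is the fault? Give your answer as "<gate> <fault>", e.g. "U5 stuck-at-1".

Fault-free values for test 1 (a=0, b=0, c=1, d=1): U1=0, U2=0, U3=1, U4=1, U5=1, U6=1, U7=0, U8=1, U9=1, giving Y1=1, Y2=1. Observed Y1=1, Y2=0.
Test 1: faults giving observed Y1=1, Y2=0 are {U8 stuck-at-0, U9 stuck-at-0}.
Test 2 (a=1, b=1, c=1, d=1): fault-free U1=0, U2=0, U3=0, U4=1, U5=1, U6=1, U7=0, U8=1, U9=1 → Y1=1, Y2=1; observed Y1=1, Y2=1. Eliminates U9 stuck-at-0.
Only U8 stuck-at-0 is consistent with every test.

U8 stuck-at-0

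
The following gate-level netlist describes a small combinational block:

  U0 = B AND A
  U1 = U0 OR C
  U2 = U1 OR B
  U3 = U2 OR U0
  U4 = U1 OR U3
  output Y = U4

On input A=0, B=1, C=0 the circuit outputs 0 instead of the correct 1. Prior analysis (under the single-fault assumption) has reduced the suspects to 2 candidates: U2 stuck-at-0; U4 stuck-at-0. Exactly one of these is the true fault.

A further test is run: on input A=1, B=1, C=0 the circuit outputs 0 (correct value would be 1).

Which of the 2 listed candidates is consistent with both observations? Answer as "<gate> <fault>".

U4 stuck-at-0

Evaluate each candidate on input A=1, B=1, C=0:
  U2 stuck-at-0: U0=1, U1=1, U2=0 [stuck-at-0], U3=1, U4=1 → 1 — eliminated
  U4 stuck-at-0: U0=1, U1=1, U2=1, U3=1, U4=0 [stuck-at-0] → 0 — matches
Only U4 stuck-at-0 reproduces the observed 0.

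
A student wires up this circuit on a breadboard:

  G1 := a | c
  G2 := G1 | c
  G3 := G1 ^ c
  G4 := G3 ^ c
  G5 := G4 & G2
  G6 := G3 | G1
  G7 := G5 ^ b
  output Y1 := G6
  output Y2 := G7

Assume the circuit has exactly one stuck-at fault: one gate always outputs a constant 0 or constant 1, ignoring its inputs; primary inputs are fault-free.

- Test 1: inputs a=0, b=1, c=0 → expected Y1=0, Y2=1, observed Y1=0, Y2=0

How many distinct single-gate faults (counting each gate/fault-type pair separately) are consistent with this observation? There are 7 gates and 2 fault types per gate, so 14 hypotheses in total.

2

Fault-free: G1=0, G2=0, G3=0, G4=0, G5=0, G6=0, G7=1 → Y1=0, Y2=1. Observed Y1=0, Y2=0.
  G1 stuck-at-0: output Y1=0, Y2=1 ✗
  G1 stuck-at-1: output Y1=1, Y2=0 ✗
  G2 stuck-at-0: output Y1=0, Y2=1 ✗
  G2 stuck-at-1: output Y1=0, Y2=1 ✗
  G3 stuck-at-0: output Y1=0, Y2=1 ✗
  G3 stuck-at-1: output Y1=1, Y2=1 ✗
  G4 stuck-at-0: output Y1=0, Y2=1 ✗
  G4 stuck-at-1: output Y1=0, Y2=1 ✗
  G5 stuck-at-0: output Y1=0, Y2=1 ✗
  G5 stuck-at-1: output Y1=0, Y2=0 ✓
  G6 stuck-at-0: output Y1=0, Y2=1 ✗
  G6 stuck-at-1: output Y1=1, Y2=1 ✗
  G7 stuck-at-0: output Y1=0, Y2=0 ✓
  G7 stuck-at-1: output Y1=0, Y2=1 ✗
Consistent faults: {G5 stuck-at-1, G7 stuck-at-0} — 2 in all.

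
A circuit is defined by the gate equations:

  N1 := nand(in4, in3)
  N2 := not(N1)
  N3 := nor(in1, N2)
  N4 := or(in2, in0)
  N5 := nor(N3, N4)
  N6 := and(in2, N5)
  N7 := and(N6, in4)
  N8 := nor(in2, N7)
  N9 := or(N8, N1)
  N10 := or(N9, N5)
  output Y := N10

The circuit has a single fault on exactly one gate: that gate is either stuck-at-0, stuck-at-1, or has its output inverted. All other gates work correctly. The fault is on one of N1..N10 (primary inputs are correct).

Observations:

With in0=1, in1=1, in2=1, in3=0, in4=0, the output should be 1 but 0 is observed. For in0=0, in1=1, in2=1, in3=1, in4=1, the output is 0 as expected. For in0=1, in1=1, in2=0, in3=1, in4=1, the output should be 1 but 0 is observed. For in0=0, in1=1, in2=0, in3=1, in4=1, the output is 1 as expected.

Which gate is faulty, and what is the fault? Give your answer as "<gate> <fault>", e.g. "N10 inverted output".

N9 stuck-at-0

Fault-free values for test 1 (in0=1, in1=1, in2=1, in3=0, in4=0): N1=1, N2=0, N3=0, N4=1, N5=0, N6=0, N7=0, N8=0, N9=1, N10=1, giving Y=1. Observed 0.
Test 1: faults giving observed 0 are {N1 stuck-at-0, N1 inverted output, N9 stuck-at-0, N9 inverted output, N10 stuck-at-0, N10 inverted output}.
Test 2 (in0=0, in1=1, in2=1, in3=1, in4=1): fault-free N1=0, N2=1, N3=0, N4=1, N5=0, N6=0, N7=0, N8=0, N9=0, N10=0 → 0; observed 0. Eliminates N1 inverted output, N9 inverted output, N10 inverted output.
Test 3 (in0=1, in1=1, in2=0, in3=1, in4=1): fault-free N1=0, N2=1, N3=0, N4=1, N5=0, N6=0, N7=0, N8=1, N9=1, N10=1 → 1; observed 0. Eliminates N1 stuck-at-0.
Test 4 (in0=0, in1=1, in2=0, in3=1, in4=1): fault-free N1=0, N2=1, N3=0, N4=0, N5=1, N6=0, N7=0, N8=1, N9=1, N10=1 → 1; observed 1. Eliminates N10 stuck-at-0.
Only N9 stuck-at-0 is consistent with every test.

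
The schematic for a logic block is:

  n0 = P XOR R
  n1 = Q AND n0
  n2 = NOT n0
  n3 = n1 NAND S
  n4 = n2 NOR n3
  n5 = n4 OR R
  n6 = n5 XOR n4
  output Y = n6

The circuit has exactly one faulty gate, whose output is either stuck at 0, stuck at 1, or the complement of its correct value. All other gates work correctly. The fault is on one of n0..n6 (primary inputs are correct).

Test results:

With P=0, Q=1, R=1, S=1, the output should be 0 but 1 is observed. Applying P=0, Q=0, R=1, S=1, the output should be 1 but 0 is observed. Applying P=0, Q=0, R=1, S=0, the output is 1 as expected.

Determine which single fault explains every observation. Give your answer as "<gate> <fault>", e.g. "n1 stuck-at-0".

n1 inverted output

Fault-free values for test 1 (P=0, Q=1, R=1, S=1): n0=1, n1=1, n2=0, n3=0, n4=1, n5=1, n6=0, giving Y=0. Observed 1.
Test 1: faults giving observed 1 are {n0 stuck-at-0, n0 inverted output, n1 stuck-at-0, n1 inverted output, n2 stuck-at-1, n2 inverted output, n3 stuck-at-1, n3 inverted output, n4 stuck-at-0, n4 inverted output, n5 stuck-at-0, n5 inverted output, n6 stuck-at-1, n6 inverted output}.
Test 2 (P=0, Q=0, R=1, S=1): fault-free n0=1, n1=0, n2=0, n3=1, n4=0, n5=1, n6=1 → 1; observed 0. Eliminates n0 stuck-at-0, n0 inverted output, n1 stuck-at-0, n2 stuck-at-1, n2 inverted output, n3 stuck-at-1, n4 stuck-at-0, n6 stuck-at-1.
Test 3 (P=0, Q=0, R=1, S=0): fault-free n0=1, n1=0, n2=0, n3=1, n4=0, n5=1, n6=1 → 1; observed 1. Eliminates n3 inverted output, n4 inverted output, n5 stuck-at-0, n5 inverted output, n6 inverted output.
Only n1 inverted output is consistent with every test.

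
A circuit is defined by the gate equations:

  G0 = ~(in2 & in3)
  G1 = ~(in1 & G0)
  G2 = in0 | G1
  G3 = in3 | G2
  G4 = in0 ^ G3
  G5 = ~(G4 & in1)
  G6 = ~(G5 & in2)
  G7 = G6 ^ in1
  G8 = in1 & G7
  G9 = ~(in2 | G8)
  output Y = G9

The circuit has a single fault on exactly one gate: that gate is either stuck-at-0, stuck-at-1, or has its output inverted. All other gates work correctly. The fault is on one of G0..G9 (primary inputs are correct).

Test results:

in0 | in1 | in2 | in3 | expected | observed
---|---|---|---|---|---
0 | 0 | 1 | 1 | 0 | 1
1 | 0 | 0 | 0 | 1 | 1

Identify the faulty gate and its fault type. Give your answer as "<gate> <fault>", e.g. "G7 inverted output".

G9 stuck-at-1

Fault-free values for test 1 (in0=0, in1=0, in2=1, in3=1): G0=0, G1=1, G2=1, G3=1, G4=1, G5=1, G6=0, G7=0, G8=0, G9=0, giving Y=0. Observed 1.
Test 1: faults giving observed 1 are {G9 stuck-at-1, G9 inverted output}.
Test 2 (in0=1, in1=0, in2=0, in3=0): fault-free G0=1, G1=1, G2=1, G3=1, G4=0, G5=1, G6=1, G7=1, G8=0, G9=1 → 1; observed 1. Eliminates G9 inverted output.
Only G9 stuck-at-1 is consistent with every test.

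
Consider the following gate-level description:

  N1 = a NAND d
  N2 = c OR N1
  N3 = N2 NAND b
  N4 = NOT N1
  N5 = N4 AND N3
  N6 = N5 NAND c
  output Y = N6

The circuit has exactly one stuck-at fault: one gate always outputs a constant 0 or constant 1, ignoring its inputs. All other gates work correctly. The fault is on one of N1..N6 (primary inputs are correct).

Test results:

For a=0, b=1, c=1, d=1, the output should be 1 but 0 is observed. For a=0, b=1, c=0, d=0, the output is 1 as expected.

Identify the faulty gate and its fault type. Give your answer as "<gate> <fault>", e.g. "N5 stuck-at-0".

Fault-free values for test 1 (a=0, b=1, c=1, d=1): N1=1, N2=1, N3=0, N4=0, N5=0, N6=1, giving Y=1. Observed 0.
Test 1: faults giving observed 0 are {N5 stuck-at-1, N6 stuck-at-0}.
Test 2 (a=0, b=1, c=0, d=0): fault-free N1=1, N2=1, N3=0, N4=0, N5=0, N6=1 → 1; observed 1. Eliminates N6 stuck-at-0.
Only N5 stuck-at-1 is consistent with every test.

N5 stuck-at-1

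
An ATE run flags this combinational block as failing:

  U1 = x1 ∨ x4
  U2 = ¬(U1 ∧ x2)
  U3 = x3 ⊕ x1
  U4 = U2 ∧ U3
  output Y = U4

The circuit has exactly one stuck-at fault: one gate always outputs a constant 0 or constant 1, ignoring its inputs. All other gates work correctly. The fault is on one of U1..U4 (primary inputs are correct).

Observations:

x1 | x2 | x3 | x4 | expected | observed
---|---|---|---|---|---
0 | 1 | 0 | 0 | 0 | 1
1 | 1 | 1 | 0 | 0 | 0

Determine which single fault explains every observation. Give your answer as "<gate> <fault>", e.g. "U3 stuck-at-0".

Fault-free values for test 1 (x1=0, x2=1, x3=0, x4=0): U1=0, U2=1, U3=0, U4=0, giving Y=0. Observed 1.
Test 1: faults giving observed 1 are {U3 stuck-at-1, U4 stuck-at-1}.
Test 2 (x1=1, x2=1, x3=1, x4=0): fault-free U1=1, U2=0, U3=0, U4=0 → 0; observed 0. Eliminates U4 stuck-at-1.
Only U3 stuck-at-1 is consistent with every test.

U3 stuck-at-1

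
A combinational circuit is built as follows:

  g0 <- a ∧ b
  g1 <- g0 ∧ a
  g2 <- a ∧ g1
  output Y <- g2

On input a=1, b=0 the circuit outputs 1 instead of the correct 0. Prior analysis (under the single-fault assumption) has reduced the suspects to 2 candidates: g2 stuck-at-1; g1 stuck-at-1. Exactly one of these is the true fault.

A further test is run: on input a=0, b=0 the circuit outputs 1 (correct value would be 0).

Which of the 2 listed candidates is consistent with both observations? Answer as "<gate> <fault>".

Evaluate each candidate on input a=0, b=0:
  g2 stuck-at-1: g0=0, g1=0, g2=1 [stuck-at-1] → 1 — matches
  g1 stuck-at-1: g0=0, g1=1 [stuck-at-1], g2=0 → 0 — eliminated
Only g2 stuck-at-1 reproduces the observed 1.

g2 stuck-at-1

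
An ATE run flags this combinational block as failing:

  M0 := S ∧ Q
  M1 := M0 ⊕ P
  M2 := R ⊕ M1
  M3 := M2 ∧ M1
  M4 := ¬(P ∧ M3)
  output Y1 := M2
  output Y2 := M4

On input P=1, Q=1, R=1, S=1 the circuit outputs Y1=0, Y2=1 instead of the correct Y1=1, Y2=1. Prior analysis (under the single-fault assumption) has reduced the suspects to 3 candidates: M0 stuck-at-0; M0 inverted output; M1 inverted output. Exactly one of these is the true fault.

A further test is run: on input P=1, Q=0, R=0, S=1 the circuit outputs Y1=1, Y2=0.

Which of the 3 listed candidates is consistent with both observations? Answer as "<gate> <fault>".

M0 stuck-at-0

Evaluate each candidate on input P=1, Q=0, R=0, S=1:
  M0 stuck-at-0: M0=0 [stuck-at-0], M1=1, M2=1, M3=1, M4=0 → Y1=1, Y2=0 — matches
  M0 inverted output: M0=1 [inverted output], M1=0, M2=0, M3=0, M4=1 → Y1=0, Y2=1 — eliminated
  M1 inverted output: M0=0, M1=0 [inverted output], M2=0, M3=0, M4=1 → Y1=0, Y2=1 — eliminated
Only M0 stuck-at-0 reproduces the observed Y1=1, Y2=0.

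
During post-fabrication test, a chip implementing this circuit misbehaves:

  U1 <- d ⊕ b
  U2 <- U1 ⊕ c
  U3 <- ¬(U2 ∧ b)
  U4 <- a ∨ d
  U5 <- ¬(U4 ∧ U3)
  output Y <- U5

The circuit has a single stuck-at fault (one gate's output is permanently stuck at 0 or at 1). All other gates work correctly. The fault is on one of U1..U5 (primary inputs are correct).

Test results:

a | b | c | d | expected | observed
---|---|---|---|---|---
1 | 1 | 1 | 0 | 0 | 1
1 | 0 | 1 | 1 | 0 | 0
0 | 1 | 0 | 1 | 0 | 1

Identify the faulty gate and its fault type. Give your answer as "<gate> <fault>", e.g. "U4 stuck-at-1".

U2 stuck-at-1

Fault-free values for test 1 (a=1, b=1, c=1, d=0): U1=1, U2=0, U3=1, U4=1, U5=0, giving Y=0. Observed 1.
Test 1: faults giving observed 1 are {U1 stuck-at-0, U2 stuck-at-1, U3 stuck-at-0, U4 stuck-at-0, U5 stuck-at-1}.
Test 2 (a=1, b=0, c=1, d=1): fault-free U1=1, U2=0, U3=1, U4=1, U5=0 → 0; observed 0. Eliminates U3 stuck-at-0, U4 stuck-at-0, U5 stuck-at-1.
Test 3 (a=0, b=1, c=0, d=1): fault-free U1=0, U2=0, U3=1, U4=1, U5=0 → 0; observed 1. Eliminates U1 stuck-at-0.
Only U2 stuck-at-1 is consistent with every test.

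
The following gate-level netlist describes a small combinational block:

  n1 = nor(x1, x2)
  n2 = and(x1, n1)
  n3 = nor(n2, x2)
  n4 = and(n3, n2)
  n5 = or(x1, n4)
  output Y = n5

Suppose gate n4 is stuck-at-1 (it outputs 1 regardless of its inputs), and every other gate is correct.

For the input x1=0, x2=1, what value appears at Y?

Propagate with n4 forced: n1=0, n2=0, n3=0, n4=1 [stuck-at-1], n5=1.
So Y = 1. (Without the fault it would be 0.)

1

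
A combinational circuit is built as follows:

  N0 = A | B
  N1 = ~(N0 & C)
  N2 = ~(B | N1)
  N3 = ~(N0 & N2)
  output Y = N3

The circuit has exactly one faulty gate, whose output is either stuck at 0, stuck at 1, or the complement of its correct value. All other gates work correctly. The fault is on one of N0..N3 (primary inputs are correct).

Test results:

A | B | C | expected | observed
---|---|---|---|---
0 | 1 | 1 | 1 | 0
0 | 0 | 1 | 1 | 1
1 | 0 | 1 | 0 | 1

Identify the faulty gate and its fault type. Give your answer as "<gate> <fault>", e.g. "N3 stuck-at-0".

Fault-free values for test 1 (A=0, B=1, C=1): N0=1, N1=0, N2=0, N3=1, giving Y=1. Observed 0.
Test 1: faults giving observed 0 are {N2 stuck-at-1, N2 inverted output, N3 stuck-at-0, N3 inverted output}.
Test 2 (A=0, B=0, C=1): fault-free N0=0, N1=1, N2=0, N3=1 → 1; observed 1. Eliminates N3 stuck-at-0, N3 inverted output.
Test 3 (A=1, B=0, C=1): fault-free N0=1, N1=0, N2=1, N3=0 → 0; observed 1. Eliminates N2 stuck-at-1.
Only N2 inverted output is consistent with every test.

N2 inverted output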